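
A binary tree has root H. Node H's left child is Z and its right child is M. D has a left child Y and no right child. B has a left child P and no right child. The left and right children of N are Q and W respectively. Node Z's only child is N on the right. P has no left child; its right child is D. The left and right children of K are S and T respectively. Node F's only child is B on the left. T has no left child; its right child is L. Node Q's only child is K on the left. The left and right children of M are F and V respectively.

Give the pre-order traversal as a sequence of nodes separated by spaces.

H Z N Q K S T L W M F B P D Y V

Pre-order visits the node, then its left subtree, then its right subtree.
Visit H.
At H: go left to Z.
  Visit Z.
  At Z: no left child.
  At Z: go right to N.
    Visit N.
    At N: go left to Q.
      Visit Q.
      At Q: go left to K.
        Visit K.
        At K: go left to S.
          S is a leaf — visit S.
        At K: go right to T.
          Visit T.
          At T: no left child.
          At T: go right to L.
            L is a leaf — visit L.
      At Q: no right child.
    At N: go right to W.
      W is a leaf — visit W.
At H: go right to M.
  Visit M.
  At M: go left to F.
    Visit F.
    At F: go left to B.
      Visit B.
      At B: go left to P.
        Visit P.
        At P: no left child.
        At P: go right to D.
          Visit D.
          At D: go left to Y.
            Y is a leaf — visit Y.
          At D: no right child.
      At B: no right child.
    At F: no right child.
  At M: go right to V.
    V is a leaf — visit V.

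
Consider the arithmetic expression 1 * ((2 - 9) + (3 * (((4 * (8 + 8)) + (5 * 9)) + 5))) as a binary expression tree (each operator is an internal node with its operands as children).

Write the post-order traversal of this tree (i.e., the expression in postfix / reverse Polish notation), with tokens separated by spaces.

1 2 9 - 3 4 8 8 + * 5 9 * + 5 + * + *

Post-order on an expression tree gives postfix notation: for each operator, emit left operand, right operand, then the operator.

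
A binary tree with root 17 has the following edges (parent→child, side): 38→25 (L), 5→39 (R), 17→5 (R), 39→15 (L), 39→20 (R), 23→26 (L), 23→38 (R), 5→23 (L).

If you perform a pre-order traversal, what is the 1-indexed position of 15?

8

Pre-order visits the node, then its left subtree, then its right subtree.
Visit 17.
At 17: no left child.
At 17: go right to 5.
  Visit 5.
  At 5: go left to 23.
    Visit 23.
    At 23: go left to 26.
      26 is a leaf — visit 26.
    At 23: go right to 38.
      Visit 38.
      At 38: go left to 25.
        25 is a leaf — visit 25.
      At 38: no right child.
  At 5: go right to 39.
    Visit 39.
    At 39: go left to 15.
      15 is a leaf — visit 15.
    At 39: go right to 20.
      20 is a leaf — visit 20.
Full pre-order sequence: 17, 5, 23, 26, 38, 25, 39, 15, 20.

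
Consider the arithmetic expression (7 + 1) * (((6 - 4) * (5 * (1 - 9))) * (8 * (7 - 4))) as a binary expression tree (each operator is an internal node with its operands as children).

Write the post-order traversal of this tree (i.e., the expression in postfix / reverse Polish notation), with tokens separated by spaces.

Post-order on an expression tree gives postfix notation: for each operator, emit left operand, right operand, then the operator.

7 1 + 6 4 - 5 1 9 - * * 8 7 4 - * * *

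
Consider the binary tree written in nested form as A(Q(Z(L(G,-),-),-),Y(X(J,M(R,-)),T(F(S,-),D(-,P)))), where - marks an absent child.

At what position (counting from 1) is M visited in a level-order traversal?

Level-order visits nodes level by level from the root, left to right within each level.
Level 0: A
Level 1: Q, Y
Level 2: Z, X, T
Level 3: L, J, M, F, D
Level 4: G, R, S, P
Full level-order sequence: A, Q, Y, Z, X, T, L, J, M, F, D, G, R, S, P.

9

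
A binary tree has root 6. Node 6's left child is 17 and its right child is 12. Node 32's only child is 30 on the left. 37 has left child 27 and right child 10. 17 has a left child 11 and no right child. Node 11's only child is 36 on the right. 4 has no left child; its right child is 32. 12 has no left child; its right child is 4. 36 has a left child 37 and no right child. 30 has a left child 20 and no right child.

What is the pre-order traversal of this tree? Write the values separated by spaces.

6 17 11 36 37 27 10 12 4 32 30 20

Pre-order visits the node, then its left subtree, then its right subtree.
Visit 6.
At 6: go left to 17.
  Visit 17.
  At 17: go left to 11.
    Visit 11.
    At 11: no left child.
    At 11: go right to 36.
      Visit 36.
      At 36: go left to 37.
        Visit 37.
        At 37: go left to 27.
          27 is a leaf — visit 27.
        At 37: go right to 10.
          10 is a leaf — visit 10.
      At 36: no right child.
  At 17: no right child.
At 6: go right to 12.
  Visit 12.
  At 12: no left child.
  At 12: go right to 4.
    Visit 4.
    At 4: no left child.
    At 4: go right to 32.
      Visit 32.
      At 32: go left to 30.
        Visit 30.
        At 30: go left to 20.
          20 is a leaf — visit 20.
        At 30: no right child.
      At 32: no right child.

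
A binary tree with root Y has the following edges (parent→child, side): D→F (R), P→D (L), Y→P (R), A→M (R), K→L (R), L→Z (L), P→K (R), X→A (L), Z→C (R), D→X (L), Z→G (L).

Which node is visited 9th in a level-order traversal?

Z

Level-order visits nodes level by level from the root, left to right within each level.
Level 0: Y
Level 1: P
Level 2: D, K
Level 3: X, F, L
Level 4: A, Z
Level 5: M, G, C
Full level-order sequence: Y, P, D, K, X, F, L, A, Z, M, G, C.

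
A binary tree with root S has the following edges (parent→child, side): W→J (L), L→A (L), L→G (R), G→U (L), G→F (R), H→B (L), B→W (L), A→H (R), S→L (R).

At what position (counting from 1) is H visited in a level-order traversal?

Level-order visits nodes level by level from the root, left to right within each level.
Level 0: S
Level 1: L
Level 2: A, G
Level 3: H, U, F
Level 4: B
Level 5: W
Level 6: J
Full level-order sequence: S, L, A, G, H, U, F, B, W, J.

5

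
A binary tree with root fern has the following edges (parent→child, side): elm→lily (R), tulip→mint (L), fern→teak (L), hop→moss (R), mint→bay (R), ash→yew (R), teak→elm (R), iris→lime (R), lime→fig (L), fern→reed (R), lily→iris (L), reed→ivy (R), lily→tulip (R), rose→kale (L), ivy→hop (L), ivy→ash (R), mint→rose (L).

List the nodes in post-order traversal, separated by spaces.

fig lime iris kale rose bay mint tulip lily elm teak moss hop yew ash ivy reed fern

Post-order visits the left subtree, then the right subtree, then the node.
At fern: go left to teak.
  At teak: no left child.
  At teak: go right to elm.
    At elm: no left child.
    At elm: go right to lily.
      At lily: go left to iris.
        At iris: no left child.
        At iris: go right to lime.
          At lime: go left to fig.
            fig is a leaf — visit fig.
          At lime: no right child.
          Visit lime.
        Visit iris.
      At lily: go right to tulip.
        At tulip: go left to mint.
          At mint: go left to rose.
            At rose: go left to kale.
              kale is a leaf — visit kale.
            At rose: no right child.
            Visit rose.
          At mint: go right to bay.
            bay is a leaf — visit bay.
          Visit mint.
        At tulip: no right child.
        Visit tulip.
      Visit lily.
    Visit elm.
  Visit teak.
At fern: go right to reed.
  At reed: no left child.
  At reed: go right to ivy.
    At ivy: go left to hop.
      At hop: no left child.
      At hop: go right to moss.
        moss is a leaf — visit moss.
      Visit hop.
    At ivy: go right to ash.
      At ash: no left child.
      At ash: go right to yew.
        yew is a leaf — visit yew.
      Visit ash.
    Visit ivy.
  Visit reed.
Visit fern.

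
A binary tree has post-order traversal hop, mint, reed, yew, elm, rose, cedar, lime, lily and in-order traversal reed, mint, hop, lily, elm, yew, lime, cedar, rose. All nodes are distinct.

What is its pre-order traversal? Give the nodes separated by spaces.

The last element of post-order is the root; it splits in-order into left and right subtrees.
Root lily: left subtree has 3 nodes {reed, mint, hop}, right has 5 {elm, yew, lime, cedar, rose}.
  Root reed: left subtree has 0 nodes { }, right has 2 {mint, hop}.
    Root mint: left subtree has 0 nodes { }, right has 1 {hop}.
  Root lime: left subtree has 2 nodes {elm, yew}, right has 2 {cedar, rose}.
    Root elm: left subtree has 0 nodes { }, right has 1 {yew}.
    Root cedar: left subtree has 0 nodes { }, right has 1 {rose}.

lily reed mint hop lime elm yew cedar rose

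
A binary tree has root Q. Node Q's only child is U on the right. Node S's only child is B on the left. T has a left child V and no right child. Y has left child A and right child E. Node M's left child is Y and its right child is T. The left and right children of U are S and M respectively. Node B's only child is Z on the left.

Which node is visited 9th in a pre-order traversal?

Pre-order visits the node, then its left subtree, then its right subtree.
Visit Q.
At Q: no left child.
At Q: go right to U.
  Visit U.
  At U: go left to S.
    Visit S.
    At S: go left to B.
      Visit B.
      At B: go left to Z.
        Z is a leaf — visit Z.
      At B: no right child.
    At S: no right child.
  At U: go right to M.
    Visit M.
    At M: go left to Y.
      Visit Y.
      At Y: go left to A.
        A is a leaf — visit A.
      At Y: go right to E.
        E is a leaf — visit E.
    At M: go right to T.
      Visit T.
      At T: go left to V.
        V is a leaf — visit V.
      At T: no right child.
Full pre-order sequence: Q, U, S, B, Z, M, Y, A, E, T, V.

E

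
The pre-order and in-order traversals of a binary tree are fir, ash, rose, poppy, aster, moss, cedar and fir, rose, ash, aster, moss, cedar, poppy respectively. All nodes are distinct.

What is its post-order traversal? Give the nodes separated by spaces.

rose cedar moss aster poppy ash fir

The first element of pre-order is the root; it splits in-order into left and right subtrees.
Root fir: left subtree has 0 nodes { }, right has 6 {rose, ash, aster, moss, cedar, poppy}.
  Root ash: left subtree has 1 node {rose}, right has 4 {aster, moss, cedar, poppy}.
    Root poppy: left subtree has 3 nodes {aster, moss, cedar}, right has 0 { }.
      Root aster: left subtree has 0 nodes { }, right has 2 {moss, cedar}.
        Root moss: left subtree has 0 nodes { }, right has 1 {cedar}.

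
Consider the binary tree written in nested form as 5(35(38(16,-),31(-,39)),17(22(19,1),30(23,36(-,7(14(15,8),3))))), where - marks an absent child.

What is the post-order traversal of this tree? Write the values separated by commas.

Post-order visits the left subtree, then the right subtree, then the node.
At 5: go left to 35.
  At 35: go left to 38.
    At 38: go left to 16.
      16 is a leaf — visit 16.
    At 38: no right child.
    Visit 38.
  At 35: go right to 31.
    At 31: no left child.
    At 31: go right to 39.
      39 is a leaf — visit 39.
    Visit 31.
  Visit 35.
At 5: go right to 17.
  At 17: go left to 22.
    At 22: go left to 19.
      19 is a leaf — visit 19.
    At 22: go right to 1.
      1 is a leaf — visit 1.
    Visit 22.
  At 17: go right to 30.
    At 30: go left to 23.
      23 is a leaf — visit 23.
    At 30: go right to 36.
      At 36: no left child.
      At 36: go right to 7.
        At 7: go left to 14.
          At 14: go left to 15.
            15 is a leaf — visit 15.
          At 14: go right to 8.
            8 is a leaf — visit 8.
          Visit 14.
        At 7: go right to 3.
          3 is a leaf — visit 3.
        Visit 7.
      Visit 36.
    Visit 30.
  Visit 17.
Visit 5.

16, 38, 39, 31, 35, 19, 1, 22, 23, 15, 8, 14, 3, 7, 36, 30, 17, 5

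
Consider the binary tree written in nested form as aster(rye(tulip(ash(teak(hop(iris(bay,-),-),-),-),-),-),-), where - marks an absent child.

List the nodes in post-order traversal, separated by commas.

Post-order visits the left subtree, then the right subtree, then the node.
At aster: go left to rye.
  At rye: go left to tulip.
    At tulip: go left to ash.
      At ash: go left to teak.
        At teak: go left to hop.
          At hop: go left to iris.
            At iris: go left to bay.
              bay is a leaf — visit bay.
            At iris: no right child.
            Visit iris.
          At hop: no right child.
          Visit hop.
        At teak: no right child.
        Visit teak.
      At ash: no right child.
      Visit ash.
    At tulip: no right child.
    Visit tulip.
  At rye: no right child.
  Visit rye.
At aster: no right child.
Visit aster.

bay, iris, hop, teak, ash, tulip, rye, aster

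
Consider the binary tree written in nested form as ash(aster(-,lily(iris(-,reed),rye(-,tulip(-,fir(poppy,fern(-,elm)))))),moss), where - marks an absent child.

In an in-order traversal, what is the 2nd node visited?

iris

In-order visits the left subtree, then the node, then the right subtree.
At ash: go left to aster.
  At aster: no left child.
  Visit aster.
  At aster: go right to lily.
    At lily: go left to iris.
      At iris: no left child.
      Visit iris.
      At iris: go right to reed.
        reed is a leaf — visit reed.
    Visit lily.
    At lily: go right to rye.
      At rye: no left child.
      Visit rye.
      At rye: go right to tulip.
        At tulip: no left child.
        Visit tulip.
        At tulip: go right to fir.
          At fir: go left to poppy.
            poppy is a leaf — visit poppy.
          Visit fir.
          At fir: go right to fern.
            At fern: no left child.
            Visit fern.
            At fern: go right to elm.
              elm is a leaf — visit elm.
Visit ash.
At ash: go right to moss.
  moss is a leaf — visit moss.
Full in-order sequence: aster, iris, reed, lily, rye, tulip, poppy, fir, fern, elm, ash, moss.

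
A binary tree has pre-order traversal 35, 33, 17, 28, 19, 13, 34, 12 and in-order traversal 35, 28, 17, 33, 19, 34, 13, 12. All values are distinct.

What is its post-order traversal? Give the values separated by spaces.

The first element of pre-order is the root; it splits in-order into left and right subtrees.
Root 35: left subtree has 0 nodes { }, right has 7 {28, 17, 33, 19, 34, 13, 12}.
  Root 33: left subtree has 2 nodes {28, 17}, right has 4 {19, 34, 13, 12}.
    Root 17: left subtree has 1 node {28}, right has 0 { }.
    Root 19: left subtree has 0 nodes { }, right has 3 {34, 13, 12}.
      Root 13: left subtree has 1 node {34}, right has 1 {12}.

28 17 34 12 13 19 33 35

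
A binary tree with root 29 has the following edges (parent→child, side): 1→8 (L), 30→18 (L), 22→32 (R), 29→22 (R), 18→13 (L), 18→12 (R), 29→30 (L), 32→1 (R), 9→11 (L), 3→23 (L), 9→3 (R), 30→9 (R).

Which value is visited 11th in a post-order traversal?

Post-order visits the left subtree, then the right subtree, then the node.
At 29: go left to 30.
  At 30: go left to 18.
    At 18: go left to 13.
      13 is a leaf — visit 13.
    At 18: go right to 12.
      12 is a leaf — visit 12.
    Visit 18.
  At 30: go right to 9.
    At 9: go left to 11.
      11 is a leaf — visit 11.
    At 9: go right to 3.
      At 3: go left to 23.
        23 is a leaf — visit 23.
      At 3: no right child.
      Visit 3.
    Visit 9.
  Visit 30.
At 29: go right to 22.
  At 22: no left child.
  At 22: go right to 32.
    At 32: no left child.
    At 32: go right to 1.
      At 1: go left to 8.
        8 is a leaf — visit 8.
      At 1: no right child.
      Visit 1.
    Visit 32.
  Visit 22.
Visit 29.
Full post-order sequence: 13, 12, 18, 11, 23, 3, 9, 30, 8, 1, 32, 22, 29.

32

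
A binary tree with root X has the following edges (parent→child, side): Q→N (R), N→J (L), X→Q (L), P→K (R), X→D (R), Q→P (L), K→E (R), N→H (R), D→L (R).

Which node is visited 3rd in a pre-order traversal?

P

Pre-order visits the node, then its left subtree, then its right subtree.
Visit X.
At X: go left to Q.
  Visit Q.
  At Q: go left to P.
    Visit P.
    At P: no left child.
    At P: go right to K.
      Visit K.
      At K: no left child.
      At K: go right to E.
        E is a leaf — visit E.
  At Q: go right to N.
    Visit N.
    At N: go left to J.
      J is a leaf — visit J.
    At N: go right to H.
      H is a leaf — visit H.
At X: go right to D.
  Visit D.
  At D: no left child.
  At D: go right to L.
    L is a leaf — visit L.
Full pre-order sequence: X, Q, P, K, E, N, J, H, D, L.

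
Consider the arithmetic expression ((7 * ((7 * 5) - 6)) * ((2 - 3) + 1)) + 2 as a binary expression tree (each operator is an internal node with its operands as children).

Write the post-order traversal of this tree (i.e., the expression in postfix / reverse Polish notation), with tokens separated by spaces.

Post-order on an expression tree gives postfix notation: for each operator, emit left operand, right operand, then the operator.

7 7 5 * 6 - * 2 3 - 1 + * 2 +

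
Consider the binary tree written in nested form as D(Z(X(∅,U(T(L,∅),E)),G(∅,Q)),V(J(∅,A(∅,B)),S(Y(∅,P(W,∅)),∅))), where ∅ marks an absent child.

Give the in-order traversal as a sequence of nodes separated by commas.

In-order visits the left subtree, then the node, then the right subtree.
At D: go left to Z.
  At Z: go left to X.
    At X: no left child.
    Visit X.
    At X: go right to U.
      At U: go left to T.
        At T: go left to L.
          L is a leaf — visit L.
        Visit T.
        At T: no right child.
      Visit U.
      At U: go right to E.
        E is a leaf — visit E.
  Visit Z.
  At Z: go right to G.
    At G: no left child.
    Visit G.
    At G: go right to Q.
      Q is a leaf — visit Q.
Visit D.
At D: go right to V.
  At V: go left to J.
    At J: no left child.
    Visit J.
    At J: go right to A.
      At A: no left child.
      Visit A.
      At A: go right to B.
        B is a leaf — visit B.
  Visit V.
  At V: go right to S.
    At S: go left to Y.
      At Y: no left child.
      Visit Y.
      At Y: go right to P.
        At P: go left to W.
          W is a leaf — visit W.
        Visit P.
        At P: no right child.
    Visit S.
    At S: no right child.

X, L, T, U, E, Z, G, Q, D, J, A, B, V, Y, W, P, S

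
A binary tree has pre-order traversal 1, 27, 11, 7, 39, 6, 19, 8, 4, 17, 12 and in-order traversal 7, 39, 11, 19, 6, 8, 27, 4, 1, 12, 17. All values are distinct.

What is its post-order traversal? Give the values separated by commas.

The first element of pre-order is the root; it splits in-order into left and right subtrees.
Root 1: left subtree has 8 nodes {7, 39, 11, 19, 6, 8, 27, 4}, right has 2 {12, 17}.
  Root 27: left subtree has 6 nodes {7, 39, 11, 19, 6, 8}, right has 1 {4}.
    Root 11: left subtree has 2 nodes {7, 39}, right has 3 {19, 6, 8}.
      Root 7: left subtree has 0 nodes { }, right has 1 {39}.
      Root 6: left subtree has 1 node {19}, right has 1 {8}.
  Root 17: left subtree has 1 node {12}, right has 0 { }.

39, 7, 19, 8, 6, 11, 4, 27, 12, 17, 1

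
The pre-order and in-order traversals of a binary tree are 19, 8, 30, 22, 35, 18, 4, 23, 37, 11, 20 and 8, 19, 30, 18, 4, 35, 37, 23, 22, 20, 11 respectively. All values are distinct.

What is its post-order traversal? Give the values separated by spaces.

8 4 18 37 23 35 20 11 22 30 19

The first element of pre-order is the root; it splits in-order into left and right subtrees.
Root 19: left subtree has 1 node {8}, right has 9 {30, 18, 4, 35, 37, 23, 22, 20, 11}.
  Root 30: left subtree has 0 nodes { }, right has 8 {18, 4, 35, 37, 23, 22, 20, 11}.
    Root 22: left subtree has 5 nodes {18, 4, 35, 37, 23}, right has 2 {20, 11}.
      Root 35: left subtree has 2 nodes {18, 4}, right has 2 {37, 23}.
        Root 18: left subtree has 0 nodes { }, right has 1 {4}.
        Root 23: left subtree has 1 node {37}, right has 0 { }.
      Root 11: left subtree has 1 node {20}, right has 0 { }.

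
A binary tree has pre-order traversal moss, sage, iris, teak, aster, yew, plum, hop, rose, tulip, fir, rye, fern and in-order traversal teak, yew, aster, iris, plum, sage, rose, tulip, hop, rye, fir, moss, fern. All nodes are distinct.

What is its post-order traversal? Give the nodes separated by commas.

The first element of pre-order is the root; it splits in-order into left and right subtrees.
Root moss: left subtree has 11 nodes {teak, yew, aster, iris, plum, sage, rose, tulip, hop, rye, fir}, right has 1 {fern}.
  Root sage: left subtree has 5 nodes {teak, yew, aster, iris, plum}, right has 5 {rose, tulip, hop, rye, fir}.
    Root iris: left subtree has 3 nodes {teak, yew, aster}, right has 1 {plum}.
      Root teak: left subtree has 0 nodes { }, right has 2 {yew, aster}.
        Root aster: left subtree has 1 node {yew}, right has 0 { }.
    Root hop: left subtree has 2 nodes {rose, tulip}, right has 2 {rye, fir}.
      Root rose: left subtree has 0 nodes { }, right has 1 {tulip}.
      Root fir: left subtree has 1 node {rye}, right has 0 { }.

yew, aster, teak, plum, iris, tulip, rose, rye, fir, hop, sage, fern, moss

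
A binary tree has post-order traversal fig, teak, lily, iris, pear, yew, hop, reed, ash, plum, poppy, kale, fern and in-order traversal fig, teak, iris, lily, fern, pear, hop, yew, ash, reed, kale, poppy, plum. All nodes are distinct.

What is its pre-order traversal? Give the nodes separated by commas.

fern, iris, teak, fig, lily, kale, ash, hop, pear, yew, reed, poppy, plum

The last element of post-order is the root; it splits in-order into left and right subtrees.
Root fern: left subtree has 4 nodes {fig, teak, iris, lily}, right has 8 {pear, hop, yew, ash, reed, kale, poppy, plum}.
  Root iris: left subtree has 2 nodes {fig, teak}, right has 1 {lily}.
    Root teak: left subtree has 1 node {fig}, right has 0 { }.
  Root kale: left subtree has 5 nodes {pear, hop, yew, ash, reed}, right has 2 {poppy, plum}.
    Root ash: left subtree has 3 nodes {pear, hop, yew}, right has 1 {reed}.
      Root hop: left subtree has 1 node {pear}, right has 1 {yew}.
    Root poppy: left subtree has 0 nodes { }, right has 1 {plum}.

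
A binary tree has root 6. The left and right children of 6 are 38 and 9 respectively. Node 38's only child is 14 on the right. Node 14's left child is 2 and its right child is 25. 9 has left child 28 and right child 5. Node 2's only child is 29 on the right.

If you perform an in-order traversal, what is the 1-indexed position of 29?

In-order visits the left subtree, then the node, then the right subtree.
At 6: go left to 38.
  At 38: no left child.
  Visit 38.
  At 38: go right to 14.
    At 14: go left to 2.
      At 2: no left child.
      Visit 2.
      At 2: go right to 29.
        29 is a leaf — visit 29.
    Visit 14.
    At 14: go right to 25.
      25 is a leaf — visit 25.
Visit 6.
At 6: go right to 9.
  At 9: go left to 28.
    28 is a leaf — visit 28.
  Visit 9.
  At 9: go right to 5.
    5 is a leaf — visit 5.
Full in-order sequence: 38, 2, 29, 14, 25, 6, 28, 9, 5.

3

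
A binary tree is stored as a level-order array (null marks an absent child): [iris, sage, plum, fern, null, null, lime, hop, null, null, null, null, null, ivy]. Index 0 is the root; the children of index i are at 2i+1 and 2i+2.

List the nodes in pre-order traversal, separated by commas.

Pre-order visits the node, then its left subtree, then its right subtree.
Visit iris.
At iris: go left to sage.
  Visit sage.
  At sage: go left to fern.
    Visit fern.
    At fern: go left to hop.
      hop is a leaf — visit hop.
    At fern: no right child.
  At sage: no right child.
At iris: go right to plum.
  Visit plum.
  At plum: no left child.
  At plum: go right to lime.
    Visit lime.
    At lime: go left to ivy.
      ivy is a leaf — visit ivy.
    At lime: no right child.

iris, sage, fern, hop, plum, lime, ivy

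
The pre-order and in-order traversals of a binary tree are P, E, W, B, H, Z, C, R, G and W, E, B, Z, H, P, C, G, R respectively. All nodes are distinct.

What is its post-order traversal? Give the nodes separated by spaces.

The first element of pre-order is the root; it splits in-order into left and right subtrees.
Root P: left subtree has 5 nodes {W, E, B, Z, H}, right has 3 {C, G, R}.
  Root E: left subtree has 1 node {W}, right has 3 {B, Z, H}.
    Root B: left subtree has 0 nodes { }, right has 2 {Z, H}.
      Root H: left subtree has 1 node {Z}, right has 0 { }.
  Root C: left subtree has 0 nodes { }, right has 2 {G, R}.
    Root R: left subtree has 1 node {G}, right has 0 { }.

W Z H B E G R C P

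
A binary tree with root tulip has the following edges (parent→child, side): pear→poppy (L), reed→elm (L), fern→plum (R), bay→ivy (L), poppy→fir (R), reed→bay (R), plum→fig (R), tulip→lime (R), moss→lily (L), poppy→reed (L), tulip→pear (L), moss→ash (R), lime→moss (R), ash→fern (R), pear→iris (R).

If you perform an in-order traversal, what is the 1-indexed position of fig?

In-order visits the left subtree, then the node, then the right subtree.
At tulip: go left to pear.
  At pear: go left to poppy.
    At poppy: go left to reed.
      At reed: go left to elm.
        elm is a leaf — visit elm.
      Visit reed.
      At reed: go right to bay.
        At bay: go left to ivy.
          ivy is a leaf — visit ivy.
        Visit bay.
        At bay: no right child.
    Visit poppy.
    At poppy: go right to fir.
      fir is a leaf — visit fir.
  Visit pear.
  At pear: go right to iris.
    iris is a leaf — visit iris.
Visit tulip.
At tulip: go right to lime.
  At lime: no left child.
  Visit lime.
  At lime: go right to moss.
    At moss: go left to lily.
      lily is a leaf — visit lily.
    Visit moss.
    At moss: go right to ash.
      At ash: no left child.
      Visit ash.
      At ash: go right to fern.
        At fern: no left child.
        Visit fern.
        At fern: go right to plum.
          At plum: no left child.
          Visit plum.
          At plum: go right to fig.
            fig is a leaf — visit fig.
Full in-order sequence: elm, reed, ivy, bay, poppy, fir, pear, iris, tulip, lime, lily, moss, ash, fern, plum, fig.

16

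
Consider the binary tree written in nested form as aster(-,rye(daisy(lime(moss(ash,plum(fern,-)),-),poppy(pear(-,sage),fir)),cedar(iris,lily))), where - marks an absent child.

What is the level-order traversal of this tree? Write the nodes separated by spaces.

aster rye daisy cedar lime poppy iris lily moss pear fir ash plum sage fern

Level-order visits nodes level by level from the root, left to right within each level.
Level 0: aster
Level 1: rye
Level 2: daisy, cedar
Level 3: lime, poppy, iris, lily
Level 4: moss, pear, fir
Level 5: ash, plum, sage
Level 6: fern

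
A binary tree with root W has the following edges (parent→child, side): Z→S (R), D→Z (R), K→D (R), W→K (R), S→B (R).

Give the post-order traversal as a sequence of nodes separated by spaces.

Post-order visits the left subtree, then the right subtree, then the node.
At W: no left child.
At W: go right to K.
  At K: no left child.
  At K: go right to D.
    At D: no left child.
    At D: go right to Z.
      At Z: no left child.
      At Z: go right to S.
        At S: no left child.
        At S: go right to B.
          B is a leaf — visit B.
        Visit S.
      Visit Z.
    Visit D.
  Visit K.
Visit W.

B S Z D K W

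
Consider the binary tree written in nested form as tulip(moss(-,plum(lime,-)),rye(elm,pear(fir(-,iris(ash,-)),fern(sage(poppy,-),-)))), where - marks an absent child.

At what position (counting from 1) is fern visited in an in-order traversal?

In-order visits the left subtree, then the node, then the right subtree.
At tulip: go left to moss.
  At moss: no left child.
  Visit moss.
  At moss: go right to plum.
    At plum: go left to lime.
      lime is a leaf — visit lime.
    Visit plum.
    At plum: no right child.
Visit tulip.
At tulip: go right to rye.
  At rye: go left to elm.
    elm is a leaf — visit elm.
  Visit rye.
  At rye: go right to pear.
    At pear: go left to fir.
      At fir: no left child.
      Visit fir.
      At fir: go right to iris.
        At iris: go left to ash.
          ash is a leaf — visit ash.
        Visit iris.
        At iris: no right child.
    Visit pear.
    At pear: go right to fern.
      At fern: go left to sage.
        At sage: go left to poppy.
          poppy is a leaf — visit poppy.
        Visit sage.
        At sage: no right child.
      Visit fern.
      At fern: no right child.
Full in-order sequence: moss, lime, plum, tulip, elm, rye, fir, ash, iris, pear, poppy, sage, fern.

13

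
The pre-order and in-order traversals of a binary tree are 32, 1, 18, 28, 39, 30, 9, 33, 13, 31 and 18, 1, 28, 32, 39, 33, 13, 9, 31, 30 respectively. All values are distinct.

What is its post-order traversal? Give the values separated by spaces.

18 28 1 13 33 31 9 30 39 32

The first element of pre-order is the root; it splits in-order into left and right subtrees.
Root 32: left subtree has 3 nodes {18, 1, 28}, right has 6 {39, 33, 13, 9, 31, 30}.
  Root 1: left subtree has 1 node {18}, right has 1 {28}.
  Root 39: left subtree has 0 nodes { }, right has 5 {33, 13, 9, 31, 30}.
    Root 30: left subtree has 4 nodes {33, 13, 9, 31}, right has 0 { }.
      Root 9: left subtree has 2 nodes {33, 13}, right has 1 {31}.
        Root 33: left subtree has 0 nodes { }, right has 1 {13}.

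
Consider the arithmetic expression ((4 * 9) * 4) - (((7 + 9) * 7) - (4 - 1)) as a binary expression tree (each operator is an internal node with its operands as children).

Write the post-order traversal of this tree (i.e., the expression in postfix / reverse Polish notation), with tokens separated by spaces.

4 9 * 4 * 7 9 + 7 * 4 1 - - -

Post-order on an expression tree gives postfix notation: for each operator, emit left operand, right operand, then the operator.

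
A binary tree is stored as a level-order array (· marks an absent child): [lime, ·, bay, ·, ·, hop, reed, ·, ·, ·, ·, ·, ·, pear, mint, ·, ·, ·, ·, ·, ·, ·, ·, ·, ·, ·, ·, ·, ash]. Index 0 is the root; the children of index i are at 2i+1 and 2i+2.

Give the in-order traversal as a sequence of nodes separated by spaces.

lime hop bay pear ash reed mint

In-order visits the left subtree, then the node, then the right subtree.
At lime: no left child.
Visit lime.
At lime: go right to bay.
  At bay: go left to hop.
    hop is a leaf — visit hop.
  Visit bay.
  At bay: go right to reed.
    At reed: go left to pear.
      At pear: no left child.
      Visit pear.
      At pear: go right to ash.
        ash is a leaf — visit ash.
    Visit reed.
    At reed: go right to mint.
      mint is a leaf — visit mint.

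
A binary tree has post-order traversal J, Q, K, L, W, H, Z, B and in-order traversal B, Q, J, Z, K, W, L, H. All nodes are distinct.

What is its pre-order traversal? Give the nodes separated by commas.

B, Z, Q, J, H, W, K, L

The last element of post-order is the root; it splits in-order into left and right subtrees.
Root B: left subtree has 0 nodes { }, right has 7 {Q, J, Z, K, W, L, H}.
  Root Z: left subtree has 2 nodes {Q, J}, right has 4 {K, W, L, H}.
    Root Q: left subtree has 0 nodes { }, right has 1 {J}.
    Root H: left subtree has 3 nodes {K, W, L}, right has 0 { }.
      Root W: left subtree has 1 node {K}, right has 1 {L}.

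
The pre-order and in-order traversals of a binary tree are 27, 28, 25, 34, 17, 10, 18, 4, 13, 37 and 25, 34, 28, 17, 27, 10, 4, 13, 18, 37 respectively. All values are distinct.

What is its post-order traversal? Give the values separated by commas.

34, 25, 17, 28, 13, 4, 37, 18, 10, 27

The first element of pre-order is the root; it splits in-order into left and right subtrees.
Root 27: left subtree has 4 nodes {25, 34, 28, 17}, right has 5 {10, 4, 13, 18, 37}.
  Root 28: left subtree has 2 nodes {25, 34}, right has 1 {17}.
    Root 25: left subtree has 0 nodes { }, right has 1 {34}.
  Root 10: left subtree has 0 nodes { }, right has 4 {4, 13, 18, 37}.
    Root 18: left subtree has 2 nodes {4, 13}, right has 1 {37}.
      Root 4: left subtree has 0 nodes { }, right has 1 {13}.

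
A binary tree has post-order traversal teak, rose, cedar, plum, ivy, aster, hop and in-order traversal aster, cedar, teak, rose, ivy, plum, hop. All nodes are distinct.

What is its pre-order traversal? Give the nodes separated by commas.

hop, aster, ivy, cedar, rose, teak, plum

The last element of post-order is the root; it splits in-order into left and right subtrees.
Root hop: left subtree has 6 nodes {aster, cedar, teak, rose, ivy, plum}, right has 0 { }.
  Root aster: left subtree has 0 nodes { }, right has 5 {cedar, teak, rose, ivy, plum}.
    Root ivy: left subtree has 3 nodes {cedar, teak, rose}, right has 1 {plum}.
      Root cedar: left subtree has 0 nodes { }, right has 2 {teak, rose}.
        Root rose: left subtree has 1 node {teak}, right has 0 { }.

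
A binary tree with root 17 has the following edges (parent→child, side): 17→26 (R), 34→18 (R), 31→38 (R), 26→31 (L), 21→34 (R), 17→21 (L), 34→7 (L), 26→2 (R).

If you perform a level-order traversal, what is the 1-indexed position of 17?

1

Level-order visits nodes level by level from the root, left to right within each level.
Level 0: 17
Level 1: 21, 26
Level 2: 34, 31, 2
Level 3: 7, 18, 38
Full level-order sequence: 17, 21, 26, 34, 31, 2, 7, 18, 38.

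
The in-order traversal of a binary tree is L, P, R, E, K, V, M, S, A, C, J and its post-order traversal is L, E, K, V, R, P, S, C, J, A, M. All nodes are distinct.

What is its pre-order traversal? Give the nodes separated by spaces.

The last element of post-order is the root; it splits in-order into left and right subtrees.
Root M: left subtree has 6 nodes {L, P, R, E, K, V}, right has 4 {S, A, C, J}.
  Root P: left subtree has 1 node {L}, right has 4 {R, E, K, V}.
    Root R: left subtree has 0 nodes { }, right has 3 {E, K, V}.
      Root V: left subtree has 2 nodes {E, K}, right has 0 { }.
        Root K: left subtree has 1 node {E}, right has 0 { }.
  Root A: left subtree has 1 node {S}, right has 2 {C, J}.
    Root J: left subtree has 1 node {C}, right has 0 { }.

M P L R V K E A S J C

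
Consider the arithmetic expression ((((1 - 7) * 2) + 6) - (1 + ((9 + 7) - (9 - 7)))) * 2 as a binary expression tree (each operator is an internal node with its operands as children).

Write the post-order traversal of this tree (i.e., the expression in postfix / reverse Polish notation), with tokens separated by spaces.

1 7 - 2 * 6 + 1 9 7 + 9 7 - - + - 2 *

Post-order on an expression tree gives postfix notation: for each operator, emit left operand, right operand, then the operator.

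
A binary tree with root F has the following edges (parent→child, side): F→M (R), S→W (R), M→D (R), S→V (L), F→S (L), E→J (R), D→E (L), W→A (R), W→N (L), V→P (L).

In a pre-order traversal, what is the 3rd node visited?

V

Pre-order visits the node, then its left subtree, then its right subtree.
Visit F.
At F: go left to S.
  Visit S.
  At S: go left to V.
    Visit V.
    At V: go left to P.
      P is a leaf — visit P.
    At V: no right child.
  At S: go right to W.
    Visit W.
    At W: go left to N.
      N is a leaf — visit N.
    At W: go right to A.
      A is a leaf — visit A.
At F: go right to M.
  Visit M.
  At M: no left child.
  At M: go right to D.
    Visit D.
    At D: go left to E.
      Visit E.
      At E: no left child.
      At E: go right to J.
        J is a leaf — visit J.
    At D: no right child.
Full pre-order sequence: F, S, V, P, W, N, A, M, D, E, J.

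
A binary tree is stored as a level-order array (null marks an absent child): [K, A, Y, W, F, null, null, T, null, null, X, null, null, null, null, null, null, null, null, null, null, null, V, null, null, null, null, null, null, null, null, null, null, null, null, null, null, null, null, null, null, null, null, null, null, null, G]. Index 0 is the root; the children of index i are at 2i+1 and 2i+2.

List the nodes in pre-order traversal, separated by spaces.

Pre-order visits the node, then its left subtree, then its right subtree.
Visit K.
At K: go left to A.
  Visit A.
  At A: go left to W.
    Visit W.
    At W: go left to T.
      T is a leaf — visit T.
    At W: no right child.
  At A: go right to F.
    Visit F.
    At F: no left child.
    At F: go right to X.
      Visit X.
      At X: no left child.
      At X: go right to V.
        Visit V.
        At V: no left child.
        At V: go right to G.
          G is a leaf — visit G.
At K: go right to Y.
  Y is a leaf — visit Y.

K A W T F X V G Y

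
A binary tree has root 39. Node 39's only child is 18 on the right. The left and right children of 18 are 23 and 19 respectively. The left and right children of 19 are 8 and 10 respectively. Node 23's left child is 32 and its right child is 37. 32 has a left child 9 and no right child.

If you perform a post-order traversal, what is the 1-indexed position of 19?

Post-order visits the left subtree, then the right subtree, then the node.
At 39: no left child.
At 39: go right to 18.
  At 18: go left to 23.
    At 23: go left to 32.
      At 32: go left to 9.
        9 is a leaf — visit 9.
      At 32: no right child.
      Visit 32.
    At 23: go right to 37.
      37 is a leaf — visit 37.
    Visit 23.
  At 18: go right to 19.
    At 19: go left to 8.
      8 is a leaf — visit 8.
    At 19: go right to 10.
      10 is a leaf — visit 10.
    Visit 19.
  Visit 18.
Visit 39.
Full post-order sequence: 9, 32, 37, 23, 8, 10, 19, 18, 39.

7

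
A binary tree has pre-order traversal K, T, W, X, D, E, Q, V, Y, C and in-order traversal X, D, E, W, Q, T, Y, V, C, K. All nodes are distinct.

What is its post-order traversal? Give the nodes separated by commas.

The first element of pre-order is the root; it splits in-order into left and right subtrees.
Root K: left subtree has 9 nodes {X, D, E, W, Q, T, Y, V, C}, right has 0 { }.
  Root T: left subtree has 5 nodes {X, D, E, W, Q}, right has 3 {Y, V, C}.
    Root W: left subtree has 3 nodes {X, D, E}, right has 1 {Q}.
      Root X: left subtree has 0 nodes { }, right has 2 {D, E}.
        Root D: left subtree has 0 nodes { }, right has 1 {E}.
    Root V: left subtree has 1 node {Y}, right has 1 {C}.

E, D, X, Q, W, Y, C, V, T, K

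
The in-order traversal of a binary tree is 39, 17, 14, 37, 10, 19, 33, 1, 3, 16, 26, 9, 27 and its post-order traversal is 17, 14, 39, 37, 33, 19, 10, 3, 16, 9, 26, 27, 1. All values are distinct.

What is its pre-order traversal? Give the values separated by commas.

1, 10, 37, 39, 14, 17, 19, 33, 27, 26, 16, 3, 9

The last element of post-order is the root; it splits in-order into left and right subtrees.
Root 1: left subtree has 7 nodes {39, 17, 14, 37, 10, 19, 33}, right has 5 {3, 16, 26, 9, 27}.
  Root 10: left subtree has 4 nodes {39, 17, 14, 37}, right has 2 {19, 33}.
    Root 37: left subtree has 3 nodes {39, 17, 14}, right has 0 { }.
      Root 39: left subtree has 0 nodes { }, right has 2 {17, 14}.
        Root 14: left subtree has 1 node {17}, right has 0 { }.
    Root 19: left subtree has 0 nodes { }, right has 1 {33}.
  Root 27: left subtree has 4 nodes {3, 16, 26, 9}, right has 0 { }.
    Root 26: left subtree has 2 nodes {3, 16}, right has 1 {9}.
      Root 16: left subtree has 1 node {3}, right has 0 { }.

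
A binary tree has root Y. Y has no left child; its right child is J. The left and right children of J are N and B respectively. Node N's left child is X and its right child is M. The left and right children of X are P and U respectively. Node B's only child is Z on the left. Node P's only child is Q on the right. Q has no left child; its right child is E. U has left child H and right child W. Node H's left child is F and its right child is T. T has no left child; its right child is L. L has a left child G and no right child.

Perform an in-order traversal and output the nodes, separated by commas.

In-order visits the left subtree, then the node, then the right subtree.
At Y: no left child.
Visit Y.
At Y: go right to J.
  At J: go left to N.
    At N: go left to X.
      At X: go left to P.
        At P: no left child.
        Visit P.
        At P: go right to Q.
          At Q: no left child.
          Visit Q.
          At Q: go right to E.
            E is a leaf — visit E.
      Visit X.
      At X: go right to U.
        At U: go left to H.
          At H: go left to F.
            F is a leaf — visit F.
          Visit H.
          At H: go right to T.
            At T: no left child.
            Visit T.
            At T: go right to L.
              At L: go left to G.
                G is a leaf — visit G.
              Visit L.
              At L: no right child.
        Visit U.
        At U: go right to W.
          W is a leaf — visit W.
    Visit N.
    At N: go right to M.
      M is a leaf — visit M.
  Visit J.
  At J: go right to B.
    At B: go left to Z.
      Z is a leaf — visit Z.
    Visit B.
    At B: no right child.

Y, P, Q, E, X, F, H, T, G, L, U, W, N, M, J, Z, B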